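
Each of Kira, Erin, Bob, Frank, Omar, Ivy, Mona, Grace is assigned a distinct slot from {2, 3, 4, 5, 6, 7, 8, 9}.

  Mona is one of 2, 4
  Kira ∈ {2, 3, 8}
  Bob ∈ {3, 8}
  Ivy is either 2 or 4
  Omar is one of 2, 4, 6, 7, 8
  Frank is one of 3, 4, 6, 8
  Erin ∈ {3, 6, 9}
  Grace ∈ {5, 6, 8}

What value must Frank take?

The 8 variables together cover exactly {2, 3, 4, 5, 6, 7, 8, 9} — 8 values for 8 variables — and 5 appears only in Grace's list, so Grace = 5.
The 7 still-open variables draw from only 7 values {2, 3, 4, 6, 7, 8, 9}, so each is used; only Omar can be 7, hence Omar = 7.
The 6 still-open variables together cover exactly {2, 3, 4, 6, 8, 9} — 6 values for 6 variables — and 9 appears only in Erin's list, so Erin = 9.
The 5 still-open variables together cover exactly {2, 3, 4, 6, 8} — 5 values for 5 variables — and 6 appears only in Frank's list, so Frank = 6.

6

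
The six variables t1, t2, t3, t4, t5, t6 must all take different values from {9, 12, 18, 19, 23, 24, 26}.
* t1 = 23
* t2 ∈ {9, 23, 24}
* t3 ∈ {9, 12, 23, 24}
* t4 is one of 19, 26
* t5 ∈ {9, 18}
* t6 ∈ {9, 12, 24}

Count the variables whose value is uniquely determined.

t1 must be 23 (only option left). Eliminate 23 elsewhere: t2, t3.
t2, t3, t6 between them cover only {9, 12, 24} — a naked triple. Remove those values from t5.
That leaves t5 = 18.
Determined: t1=23, t5=18. The other variables each still have more than one consistent value. That makes 2.

2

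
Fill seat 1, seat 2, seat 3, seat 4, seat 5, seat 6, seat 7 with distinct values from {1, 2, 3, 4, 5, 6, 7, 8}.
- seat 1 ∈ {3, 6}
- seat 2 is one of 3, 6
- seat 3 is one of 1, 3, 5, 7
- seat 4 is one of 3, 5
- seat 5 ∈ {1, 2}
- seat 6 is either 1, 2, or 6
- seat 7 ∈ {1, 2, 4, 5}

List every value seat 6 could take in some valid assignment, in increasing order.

The 7 variables together cover exactly {1, 2, 3, 4, 5, 6, 7} — 7 values for 7 variables — and 4 appears only in seat 7's list, so seat 7 = 4.
The 6 still-open variables draw from only 6 values {1, 2, 3, 5, 6, 7}, so each is used; only seat 3 can be 7, hence seat 3 = 7.
The 5 still-open variables draw from only 5 values {1, 2, 3, 5, 6}, so each is used; only seat 4 can be 5, hence seat 4 = 5.
seat 1 and seat 2 between them cover only {3, 6} — a naked pair. Remove those values from seat 6.
No further eliminations apply; seat 6 can still be any of 1, 2.

1, 2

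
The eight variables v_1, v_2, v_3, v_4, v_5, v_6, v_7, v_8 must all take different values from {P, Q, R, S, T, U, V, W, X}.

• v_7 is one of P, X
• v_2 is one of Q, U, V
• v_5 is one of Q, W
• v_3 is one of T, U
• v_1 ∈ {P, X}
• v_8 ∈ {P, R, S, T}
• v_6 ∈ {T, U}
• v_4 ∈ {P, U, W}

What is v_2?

v_1 and v_7 share exactly the 2 values {P, X}; by pigeonhole those values go to them, so strike P, X from v_4, v_8.
v_3 and v_6 between them cover only {T, U} — a naked pair. Remove those values from v_2, v_4, v_8.
v_4's domain is down to {W}, so v_4 = W. Remove W from v_5.
v_5's domain is down to {Q}, so v_5 = Q. Eliminate Q elsewhere: v_2.
So v_2 = V.

V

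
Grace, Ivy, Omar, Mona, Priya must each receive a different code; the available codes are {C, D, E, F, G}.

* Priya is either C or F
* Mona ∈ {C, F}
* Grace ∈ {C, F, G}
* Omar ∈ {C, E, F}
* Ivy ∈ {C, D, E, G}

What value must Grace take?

G

The 5 variables draw from only 5 values {C, D, E, F, G}, so each is used; only Ivy can be D, hence Ivy = D.
The 4 still-open variables draw from only 4 values {C, E, F, G}, so each is used; only Omar can be E, hence Omar = E.
Among the 3 still-open variables, G fits only Grace (and all 3 values in {C, F, G} must be used), so Grace = G.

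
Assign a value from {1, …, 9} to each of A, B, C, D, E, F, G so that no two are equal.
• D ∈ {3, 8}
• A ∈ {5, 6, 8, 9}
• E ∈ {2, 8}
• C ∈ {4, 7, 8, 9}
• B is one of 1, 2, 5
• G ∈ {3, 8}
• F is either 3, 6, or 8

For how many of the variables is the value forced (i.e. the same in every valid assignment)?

D and G share exactly the 2 values {3, 8}; by pigeonhole those values go to them, so strike 3, 8 from A, C, E, F.
E's domain is down to {2}, so E = 2. So B can't be 2.
F must be 6 (only option left). Remove 6 from A.
Determined: E=2, F=6. The other variables each still have more than one consistent value. That makes 2.

2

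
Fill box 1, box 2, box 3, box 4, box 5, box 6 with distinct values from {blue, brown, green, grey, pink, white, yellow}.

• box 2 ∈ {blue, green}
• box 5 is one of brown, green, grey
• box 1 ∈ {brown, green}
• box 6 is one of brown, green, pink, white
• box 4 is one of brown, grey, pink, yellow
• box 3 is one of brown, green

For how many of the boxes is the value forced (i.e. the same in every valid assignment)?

2

box 1 and box 3 between them cover only {brown, green} — a naked pair. Remove those values from box 2, box 4, box 5, box 6.
That leaves box 2 = blue.
box 5 has just one choice, so box 5 = grey. Remove grey from box 4.
Determined: box 2=blue, box 5=grey. The other boxes each still have more than one consistent value. That makes 2.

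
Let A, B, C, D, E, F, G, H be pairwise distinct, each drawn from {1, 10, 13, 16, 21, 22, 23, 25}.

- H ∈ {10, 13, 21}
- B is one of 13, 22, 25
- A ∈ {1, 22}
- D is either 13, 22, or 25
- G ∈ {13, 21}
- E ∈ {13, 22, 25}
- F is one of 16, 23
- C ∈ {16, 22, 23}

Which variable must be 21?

G

The 8 variables draw from only 8 values {1, 10, 13, 16, 21, 22, 23, 25}, so each is used; only A can be 1, hence A = 1.
Among the 7 still-open variables, 10 fits only H (and all 7 values in {10, 13, 16, 21, 22, 23, 25} must be used), so H = 10.
The 6 still-open variables draw from only 6 values {13, 16, 21, 22, 23, 25}, so each is used; only G can be 21, hence G = 21.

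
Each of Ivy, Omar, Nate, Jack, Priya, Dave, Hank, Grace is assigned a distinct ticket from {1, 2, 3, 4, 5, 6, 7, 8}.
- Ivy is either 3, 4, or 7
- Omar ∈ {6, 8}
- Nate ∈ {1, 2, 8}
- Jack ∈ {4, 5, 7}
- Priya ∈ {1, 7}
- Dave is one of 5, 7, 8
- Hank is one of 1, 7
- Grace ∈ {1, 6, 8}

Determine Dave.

5

Among the 8 variables, 2 fits only Nate (and all 8 values in {1, 2, 3, 4, 5, 6, 7, 8} must be used), so Nate = 2.
The 7 still-open variables draw from only 7 values {1, 3, 4, 5, 6, 7, 8}, so each is used; only Ivy can be 3, hence Ivy = 3.
Among the 6 still-open variables, 4 fits only Jack (and all 6 values in {1, 4, 5, 6, 7, 8} must be used), so Jack = 4.
The 5 still-open variables together cover exactly {1, 5, 6, 7, 8} — 5 values for 5 variables — and 5 appears only in Dave's list, so Dave = 5.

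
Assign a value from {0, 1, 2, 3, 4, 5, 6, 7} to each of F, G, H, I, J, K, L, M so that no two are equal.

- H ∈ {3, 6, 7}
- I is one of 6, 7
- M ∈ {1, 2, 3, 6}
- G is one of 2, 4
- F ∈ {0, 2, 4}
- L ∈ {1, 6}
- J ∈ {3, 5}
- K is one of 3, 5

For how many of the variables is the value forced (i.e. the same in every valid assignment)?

Among the 8 variables, 0 fits only F (and all 8 values in {0, 1, 2, 3, 4, 5, 6, 7} must be used), so F = 0.
The 7 still-open variables together cover exactly {1, 2, 3, 4, 5, 6, 7} — 7 values for 7 variables — and 4 appears only in G's list, so G = 4.
Among the 6 still-open variables, 2 fits only M (and all 6 values in {1, 2, 3, 5, 6, 7} must be used), so M = 2.
The 5 still-open variables together cover exactly {1, 3, 5, 6, 7} — 5 values for 5 variables — and 1 appears only in L's list, so L = 1.
The 2 variables J and K are confined to {3, 5}, which locks those values in; drop them from H.
Determined: F=0, G=4, L=1, M=2. The other variables each still have more than one consistent value. That makes 4.

4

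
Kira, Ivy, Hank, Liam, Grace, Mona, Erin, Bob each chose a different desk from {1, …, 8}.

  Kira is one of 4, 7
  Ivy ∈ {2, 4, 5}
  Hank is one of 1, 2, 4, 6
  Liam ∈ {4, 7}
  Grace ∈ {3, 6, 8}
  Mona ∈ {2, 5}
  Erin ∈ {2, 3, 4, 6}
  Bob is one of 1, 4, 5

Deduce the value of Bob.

The 8 variables draw from only 8 values {1, 2, 3, 4, 5, 6, 7, 8}, so each is used; only Grace can be 8, hence Grace = 8.
The 7 still-open variables together cover exactly {1, 2, 3, 4, 5, 6, 7} — 7 values for 7 variables — and 3 appears only in Erin's list, so Erin = 3.
The 6 still-open variables together cover exactly {1, 2, 4, 5, 6, 7} — 6 values for 6 variables — and 6 appears only in Hank's list, so Hank = 6.
The 5 still-open variables together cover exactly {1, 2, 4, 5, 7} — 5 values for 5 variables — and 1 appears only in Bob's list, so Bob = 1.

1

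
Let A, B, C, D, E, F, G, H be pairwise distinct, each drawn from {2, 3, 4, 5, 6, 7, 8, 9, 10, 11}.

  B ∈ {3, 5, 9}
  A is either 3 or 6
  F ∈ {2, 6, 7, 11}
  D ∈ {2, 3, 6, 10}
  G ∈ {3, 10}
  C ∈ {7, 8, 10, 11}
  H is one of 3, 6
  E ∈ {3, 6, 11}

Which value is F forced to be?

7

The 2 variables A and H are confined to {3, 6}, which locks those values in; drop them from B, D, E, F, G.
E has just one choice, so E = 11. Eliminate 11 elsewhere: C, F.
G has just one choice, so G = 10. So C, D can't be 10.
D must be 2 (only option left). So F can't be 2.
So F = 7.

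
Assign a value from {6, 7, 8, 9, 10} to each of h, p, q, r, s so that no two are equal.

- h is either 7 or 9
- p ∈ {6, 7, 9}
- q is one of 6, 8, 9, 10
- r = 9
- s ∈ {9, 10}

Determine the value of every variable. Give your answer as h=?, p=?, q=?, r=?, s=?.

r's domain is down to {9}, so r = 9. Strike 9 from h, p, q, s.
That leaves s = 10. Strike 10 from q.
h has just one choice, so h = 7. Remove 7 from p.
p's domain is down to {6}, so p = 6. Strike 6 from q.
q must be 8 (only option left).

h=7, p=6, q=8, r=9, s=10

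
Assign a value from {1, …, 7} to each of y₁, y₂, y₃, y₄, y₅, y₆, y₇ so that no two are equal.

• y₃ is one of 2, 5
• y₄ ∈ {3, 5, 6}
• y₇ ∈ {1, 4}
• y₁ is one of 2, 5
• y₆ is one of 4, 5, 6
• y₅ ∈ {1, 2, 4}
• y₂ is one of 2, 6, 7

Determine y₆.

6

The 7 variables draw from only 7 values {1, 2, 3, 4, 5, 6, 7}, so each is used; only y₄ can be 3, hence y₄ = 3.
The 6 still-open variables together cover exactly {1, 2, 4, 5, 6, 7} — 6 values for 6 variables — and 7 appears only in y₂'s list, so y₂ = 7.
The 5 still-open variables together cover exactly {1, 2, 4, 5, 6} — 5 values for 5 variables — and 6 appears only in y₆'s list, so y₆ = 6.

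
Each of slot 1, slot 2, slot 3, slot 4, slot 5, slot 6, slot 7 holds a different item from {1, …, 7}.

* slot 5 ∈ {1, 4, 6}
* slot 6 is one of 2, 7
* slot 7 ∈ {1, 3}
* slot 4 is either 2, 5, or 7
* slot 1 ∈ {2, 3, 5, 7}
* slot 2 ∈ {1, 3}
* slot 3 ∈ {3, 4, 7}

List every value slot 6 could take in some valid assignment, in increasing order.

The 7 variables draw from only 7 values {1, 2, 3, 4, 5, 6, 7}, so each is used; only slot 5 can be 6, hence slot 5 = 6.
The 6 still-open variables together cover exactly {1, 2, 3, 4, 5, 7} — 6 values for 6 variables — and 4 appears only in slot 3's list, so slot 3 = 4.
The 2 variables slot 2 and slot 7 are confined to {1, 3}, which locks those values in; drop them from slot 1.
No further eliminations apply; slot 6 can still be any of 2, 7.

2, 7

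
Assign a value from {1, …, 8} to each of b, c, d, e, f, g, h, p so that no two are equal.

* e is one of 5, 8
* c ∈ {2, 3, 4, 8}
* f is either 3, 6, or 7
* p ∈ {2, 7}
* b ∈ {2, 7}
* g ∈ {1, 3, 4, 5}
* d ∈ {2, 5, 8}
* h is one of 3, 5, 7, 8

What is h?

3

The 8 variables draw from only 8 values {1, 2, 3, 4, 5, 6, 7, 8}, so each is used; only g can be 1, hence g = 1.
The 7 still-open variables draw from only 7 values {2, 3, 4, 5, 6, 7, 8}, so each is used; only c can be 4, hence c = 4.
The 6 still-open variables draw from only 6 values {2, 3, 5, 6, 7, 8}, so each is used; only f can be 6, hence f = 6.
The 5 still-open variables together cover exactly {2, 3, 5, 7, 8} — 5 values for 5 variables — and 3 appears only in h's list, so h = 3.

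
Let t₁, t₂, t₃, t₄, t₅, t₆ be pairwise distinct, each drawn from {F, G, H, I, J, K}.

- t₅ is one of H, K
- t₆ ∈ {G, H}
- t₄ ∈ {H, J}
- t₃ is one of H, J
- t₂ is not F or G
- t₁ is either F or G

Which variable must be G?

t₆

The 6 variables together cover exactly {F, G, H, I, J, K} — 6 values for 6 variables — and F appears only in t₁'s list, so t₁ = F.
Among the 5 still-open variables, G fits only t₆ (and all 5 values in {G, H, I, J, K} must be used), so t₆ = G.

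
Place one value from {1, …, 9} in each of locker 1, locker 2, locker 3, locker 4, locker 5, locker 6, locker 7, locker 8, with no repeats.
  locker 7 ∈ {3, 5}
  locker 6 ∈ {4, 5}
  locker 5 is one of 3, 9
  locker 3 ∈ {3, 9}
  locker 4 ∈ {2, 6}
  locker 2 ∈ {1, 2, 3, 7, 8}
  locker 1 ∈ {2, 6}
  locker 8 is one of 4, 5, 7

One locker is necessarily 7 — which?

locker 1 and locker 4 between them cover only {2, 6} — a naked pair. Remove those values from locker 2.
locker 3 and locker 5 between them cover only {3, 9} — a naked pair. Remove those values from locker 2, locker 7.
locker 7 has just one choice, so locker 7 = 5. So locker 6, locker 8 can't be 5.
locker 6's domain is down to {4}, so locker 6 = 4. Strike 4 from locker 8.
So 7 goes to locker 8.

locker 8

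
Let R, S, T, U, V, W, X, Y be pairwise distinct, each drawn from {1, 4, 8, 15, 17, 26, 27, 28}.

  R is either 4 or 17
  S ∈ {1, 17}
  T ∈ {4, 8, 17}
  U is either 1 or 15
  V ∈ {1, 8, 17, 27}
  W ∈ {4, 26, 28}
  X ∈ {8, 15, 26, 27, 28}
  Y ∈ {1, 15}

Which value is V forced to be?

27

U and Y between them cover only {1, 15} — a naked pair. Remove those values from S, V, X.
That leaves S = 17. Strike 17 from R, T, V.
R must be 4 (only option left). Remove 4 from T, W.
T must be 8 (only option left). Eliminate 8 elsewhere: V, X.
So V = 27.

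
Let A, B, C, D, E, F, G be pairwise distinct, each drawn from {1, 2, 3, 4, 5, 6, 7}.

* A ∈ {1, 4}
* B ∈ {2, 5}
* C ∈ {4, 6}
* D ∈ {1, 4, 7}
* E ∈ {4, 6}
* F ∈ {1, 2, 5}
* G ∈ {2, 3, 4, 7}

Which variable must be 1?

A

The 7 variables draw from only 7 values {1, 2, 3, 4, 5, 6, 7}, so each is used; only G can be 3, hence G = 3.
The 6 still-open variables draw from only 6 values {1, 2, 4, 5, 6, 7}, so each is used; only D can be 7, hence D = 7.
The 2 variables C and E are confined to {4, 6}, which locks those values in; drop them from A.
So 1 goes to A.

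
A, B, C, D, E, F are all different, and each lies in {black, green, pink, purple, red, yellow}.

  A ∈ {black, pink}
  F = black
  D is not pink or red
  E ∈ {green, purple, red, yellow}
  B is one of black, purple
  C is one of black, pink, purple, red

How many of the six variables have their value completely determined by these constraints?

4

F must be black (only option left). Eliminate black elsewhere: A, B, C, D.
A's domain is down to {pink}, so A = pink. Remove pink from C.
B's domain is down to {purple}, so B = purple. Strike purple from C, D, E.
C must be red (only option left). Remove red from E.
Determined: A=pink, B=purple, C=red, F=black. The other variables each still have more than one consistent value. That makes 4.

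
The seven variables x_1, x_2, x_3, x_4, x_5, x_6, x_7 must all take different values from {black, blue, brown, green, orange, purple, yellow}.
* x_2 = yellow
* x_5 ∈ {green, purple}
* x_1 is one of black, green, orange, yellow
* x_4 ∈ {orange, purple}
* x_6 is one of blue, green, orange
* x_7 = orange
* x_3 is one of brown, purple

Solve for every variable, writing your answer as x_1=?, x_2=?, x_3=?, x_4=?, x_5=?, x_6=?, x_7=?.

x_2's domain is down to {yellow}, so x_2 = yellow. Strike yellow from x_1.
x_7 has just one choice, so x_7 = orange. Strike orange from x_1, x_4, x_6.
That leaves x_4 = purple. Strike purple from x_3, x_5.
x_5 must be green (only option left). So x_1, x_6 can't be green.
x_6 has just one choice, so x_6 = blue.
x_1's domain is down to {black}, so x_1 = black.
That leaves x_3 = brown.

x_1=black, x_2=yellow, x_3=brown, x_4=purple, x_5=green, x_6=blue, x_7=orange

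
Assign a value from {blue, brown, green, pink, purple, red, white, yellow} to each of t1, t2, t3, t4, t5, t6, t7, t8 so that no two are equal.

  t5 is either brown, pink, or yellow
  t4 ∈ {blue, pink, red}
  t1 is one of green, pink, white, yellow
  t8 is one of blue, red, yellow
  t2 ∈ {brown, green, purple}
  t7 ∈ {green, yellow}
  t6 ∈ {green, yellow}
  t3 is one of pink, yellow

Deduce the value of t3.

Among the 8 variables, purple fits only t2 (and all 8 values in {blue, brown, green, pink, purple, red, white, yellow} must be used), so t2 = purple.
The 7 still-open variables together cover exactly {blue, brown, green, pink, red, white, yellow} — 7 values for 7 variables — and brown appears only in t5's list, so t5 = brown.
Among the 6 still-open variables, white fits only t1 (and all 6 values in {blue, green, pink, red, white, yellow} must be used), so t1 = white.
The 2 variables t6 and t7 are confined to {green, yellow}, which locks those values in; drop them from t3, t8.
So t3 = pink.

pink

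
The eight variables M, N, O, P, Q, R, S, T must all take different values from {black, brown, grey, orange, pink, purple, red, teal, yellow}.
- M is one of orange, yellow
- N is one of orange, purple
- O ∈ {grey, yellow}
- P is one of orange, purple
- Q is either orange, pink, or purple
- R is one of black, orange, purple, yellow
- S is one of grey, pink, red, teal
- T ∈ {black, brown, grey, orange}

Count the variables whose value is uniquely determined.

N and P between them cover only {orange, purple} — a naked pair. Remove those values from M, Q, R, T.
M's domain is down to {yellow}, so M = yellow. Eliminate yellow elsewhere: O, R.
O has just one choice, so O = grey. Strike grey from S, T.
Q has just one choice, so Q = pink. Strike pink from S.
R must be black (only option left). So T can't be black.
That leaves T = brown.
Determined: M=yellow, O=grey, Q=pink, R=black, T=brown. The other variables each still have more than one consistent value. That makes 5.

5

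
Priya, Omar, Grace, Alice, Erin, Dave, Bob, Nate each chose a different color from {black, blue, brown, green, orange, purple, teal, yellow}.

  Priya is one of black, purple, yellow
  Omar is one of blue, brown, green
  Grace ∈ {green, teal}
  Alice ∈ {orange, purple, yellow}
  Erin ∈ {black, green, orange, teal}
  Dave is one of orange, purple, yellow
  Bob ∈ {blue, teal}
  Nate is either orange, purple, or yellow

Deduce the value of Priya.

black

The 8 variables together cover exactly {black, blue, brown, green, orange, purple, teal, yellow} — 8 values for 8 variables — and brown appears only in Omar's list, so Omar = brown.
Among the 7 still-open variables, blue fits only Bob (and all 7 values in {black, blue, green, orange, purple, teal, yellow} must be used), so Bob = blue.
Alice, Dave, Nate share exactly the 3 values {orange, purple, yellow}; by pigeonhole those values go to them, so strike orange, purple, yellow from Priya, Erin.
So Priya = black.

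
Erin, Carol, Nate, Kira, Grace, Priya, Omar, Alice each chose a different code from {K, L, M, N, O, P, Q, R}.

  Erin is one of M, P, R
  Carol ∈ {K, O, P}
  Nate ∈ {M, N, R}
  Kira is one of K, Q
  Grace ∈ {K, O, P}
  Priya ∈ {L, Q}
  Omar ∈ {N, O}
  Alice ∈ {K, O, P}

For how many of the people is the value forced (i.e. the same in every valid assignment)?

The 8 variables draw from only 8 values {K, L, M, N, O, P, Q, R}, so each is used; only Priya can be L, hence Priya = L.
Among the 7 still-open variables, Q fits only Kira (and all 7 values in {K, M, N, O, P, Q, R} must be used), so Kira = Q.
The 3 variables Carol, Grace, Alice are confined to {K, O, P}, which locks those values in; drop them from Erin, Omar.
Omar's domain is down to {N}, so Omar = N. Strike N from Nate.
Determined: Kira=Q, Priya=L, Omar=N. The other people each still have more than one consistent value. That makes 3.

3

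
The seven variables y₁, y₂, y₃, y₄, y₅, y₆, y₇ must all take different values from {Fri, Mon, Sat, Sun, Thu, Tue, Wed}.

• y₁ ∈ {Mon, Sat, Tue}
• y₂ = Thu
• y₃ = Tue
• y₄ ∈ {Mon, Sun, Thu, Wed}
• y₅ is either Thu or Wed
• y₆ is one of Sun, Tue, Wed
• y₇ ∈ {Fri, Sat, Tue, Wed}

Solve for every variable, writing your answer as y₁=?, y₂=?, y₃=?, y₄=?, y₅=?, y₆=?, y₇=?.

y₁=Sat, y₂=Thu, y₃=Tue, y₄=Mon, y₅=Wed, y₆=Sun, y₇=Fri

y₂'s domain is down to {Thu}, so y₂ = Thu. So y₄, y₅ can't be Thu.
y₃ must be Tue (only option left). Strike Tue from y₁, y₆, y₇.
y₅'s domain is down to {Wed}, so y₅ = Wed. Remove Wed from y₄, y₆, y₇.
That leaves y₆ = Sun. Remove Sun from y₄.
y₄'s domain is down to {Mon}, so y₄ = Mon. Eliminate Mon elsewhere: y₁.
That leaves y₁ = Sat. Remove Sat from y₇.
That leaves y₇ = Fri.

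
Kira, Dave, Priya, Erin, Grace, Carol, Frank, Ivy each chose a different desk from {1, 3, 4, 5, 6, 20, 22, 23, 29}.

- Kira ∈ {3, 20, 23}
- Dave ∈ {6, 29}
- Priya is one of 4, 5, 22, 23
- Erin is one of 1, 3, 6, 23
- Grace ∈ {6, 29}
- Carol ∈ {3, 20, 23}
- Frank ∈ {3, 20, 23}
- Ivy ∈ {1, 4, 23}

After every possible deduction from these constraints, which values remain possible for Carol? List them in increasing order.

Dave and Grace between them cover only {6, 29} — a naked pair. Remove those values from Erin.
Kira, Carol, Frank share exactly the 3 values {3, 20, 23}; by pigeonhole those values go to them, so strike 3, 20, 23 from Priya, Erin, Ivy.
Erin has just one choice, so Erin = 1. Remove 1 from Ivy.
Ivy must be 4 (only option left). Eliminate 4 elsewhere: Priya.
No further eliminations apply; Carol can still be any of 3, 20, 23.

3, 20, 23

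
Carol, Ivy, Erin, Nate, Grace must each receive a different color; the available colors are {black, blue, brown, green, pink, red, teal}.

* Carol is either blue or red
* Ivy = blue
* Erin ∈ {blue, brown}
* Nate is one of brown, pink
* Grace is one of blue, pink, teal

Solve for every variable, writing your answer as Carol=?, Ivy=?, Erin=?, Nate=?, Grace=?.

Ivy must be blue (only option left). Remove blue from Carol, Erin, Grace.
That leaves Erin = brown. Strike brown from Nate.
Nate must be pink (only option left). Strike pink from Grace.
Grace has just one choice, so Grace = teal.
Carol's domain is down to {red}, so Carol = red.

Carol=red, Ivy=blue, Erin=brown, Nate=pink, Grace=teal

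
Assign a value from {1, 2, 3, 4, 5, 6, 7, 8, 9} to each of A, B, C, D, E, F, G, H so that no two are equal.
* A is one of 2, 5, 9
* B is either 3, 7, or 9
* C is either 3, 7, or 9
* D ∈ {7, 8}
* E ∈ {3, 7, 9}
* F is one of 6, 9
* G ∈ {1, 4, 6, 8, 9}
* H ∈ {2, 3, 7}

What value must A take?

5

B, C, E share exactly the 3 values {3, 7, 9}; by pigeonhole those values go to them, so strike 3, 7, 9 from A, D, F, G, H.
D's domain is down to {8}, so D = 8. So G can't be 8.
F's domain is down to {6}, so F = 6. Strike 6 from G.
H's domain is down to {2}, so H = 2. Strike 2 from A.
So A = 5.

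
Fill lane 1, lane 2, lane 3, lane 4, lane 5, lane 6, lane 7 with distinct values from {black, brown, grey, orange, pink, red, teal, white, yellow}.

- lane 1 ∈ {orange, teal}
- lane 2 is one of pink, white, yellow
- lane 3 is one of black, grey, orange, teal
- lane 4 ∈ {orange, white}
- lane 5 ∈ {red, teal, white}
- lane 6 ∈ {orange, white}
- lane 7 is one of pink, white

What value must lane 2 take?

yellow

lane 4 and lane 6 share exactly the 2 values {orange, white}; by pigeonhole those values go to them, so strike orange, white from lane 1, lane 2, lane 3, lane 5, lane 7.
lane 1 has just one choice, so lane 1 = teal. Eliminate teal elsewhere: lane 3, lane 5.
That leaves lane 5 = red.
lane 7 has just one choice, so lane 7 = pink. Strike pink from lane 2.
So lane 2 = yellow.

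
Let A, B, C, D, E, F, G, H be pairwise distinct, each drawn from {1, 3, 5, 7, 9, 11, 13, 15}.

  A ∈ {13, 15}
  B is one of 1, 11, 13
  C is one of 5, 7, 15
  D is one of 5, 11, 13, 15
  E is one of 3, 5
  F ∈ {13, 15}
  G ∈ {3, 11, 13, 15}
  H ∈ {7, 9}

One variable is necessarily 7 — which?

The 8 variables together cover exactly {1, 3, 5, 7, 9, 11, 13, 15} — 8 values for 8 variables — and 1 appears only in B's list, so B = 1.
Among the 7 still-open variables, 9 fits only H (and all 7 values in {3, 5, 7, 9, 11, 13, 15} must be used), so H = 9.
Among the 6 still-open variables, 7 fits only C (and all 6 values in {3, 5, 7, 11, 13, 15} must be used), so C = 7.

C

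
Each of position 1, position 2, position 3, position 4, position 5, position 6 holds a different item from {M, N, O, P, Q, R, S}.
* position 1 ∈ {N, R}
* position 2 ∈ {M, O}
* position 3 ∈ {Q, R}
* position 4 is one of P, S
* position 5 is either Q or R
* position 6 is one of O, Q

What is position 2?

The 2 variables position 3 and position 5 are confined to {Q, R}, which locks those values in; drop them from position 1, position 6.
position 1's domain is down to {N}, so position 1 = N.
position 6 has just one choice, so position 6 = O. Eliminate O elsewhere: position 2.
So position 2 = M.

M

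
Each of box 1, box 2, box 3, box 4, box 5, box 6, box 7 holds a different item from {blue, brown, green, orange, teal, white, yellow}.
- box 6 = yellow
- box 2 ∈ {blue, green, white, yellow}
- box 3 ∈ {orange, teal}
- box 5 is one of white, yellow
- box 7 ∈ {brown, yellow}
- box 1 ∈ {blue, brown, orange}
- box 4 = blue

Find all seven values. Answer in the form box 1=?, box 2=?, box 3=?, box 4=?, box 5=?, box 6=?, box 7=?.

box 1=orange, box 2=green, box 3=teal, box 4=blue, box 5=white, box 6=yellow, box 7=brown

box 4 must be blue (only option left). Remove blue from box 1, box 2.
box 6's domain is down to {yellow}, so box 6 = yellow. So box 2, box 5, box 7 can't be yellow.
That leaves box 7 = brown. Strike brown from box 1.
That leaves box 1 = orange. Strike orange from box 3.
That leaves box 3 = teal.
box 5 has just one choice, so box 5 = white. Strike white from box 2.
box 2's domain is down to {green}, so box 2 = green.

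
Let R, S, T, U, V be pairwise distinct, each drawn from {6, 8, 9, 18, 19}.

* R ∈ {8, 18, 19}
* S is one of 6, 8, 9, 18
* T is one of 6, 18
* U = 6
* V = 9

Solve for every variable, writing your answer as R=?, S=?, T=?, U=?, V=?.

R=19, S=8, T=18, U=6, V=9

U's domain is down to {6}, so U = 6. Strike 6 from S, T.
V has just one choice, so V = 9. Remove 9 from S.
That leaves T = 18. Remove 18 from R, S.
That leaves S = 8. So R can't be 8.
R's domain is down to {19}, so R = 19.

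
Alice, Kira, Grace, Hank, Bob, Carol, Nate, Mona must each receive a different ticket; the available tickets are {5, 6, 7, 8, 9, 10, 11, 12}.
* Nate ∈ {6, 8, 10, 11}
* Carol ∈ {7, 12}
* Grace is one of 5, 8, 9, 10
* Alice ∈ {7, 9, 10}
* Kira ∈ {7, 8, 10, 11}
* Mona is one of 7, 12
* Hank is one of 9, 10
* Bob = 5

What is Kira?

11

Bob has just one choice, so Bob = 5. Remove 5 from Grace.
Among the 7 still-open variables, 6 fits only Nate (and all 7 values in {6, 7, 8, 9, 10, 11, 12} must be used), so Nate = 6.
The 6 still-open variables together cover exactly {7, 8, 9, 10, 11, 12} — 6 values for 6 variables — and 11 appears only in Kira's list, so Kira = 11.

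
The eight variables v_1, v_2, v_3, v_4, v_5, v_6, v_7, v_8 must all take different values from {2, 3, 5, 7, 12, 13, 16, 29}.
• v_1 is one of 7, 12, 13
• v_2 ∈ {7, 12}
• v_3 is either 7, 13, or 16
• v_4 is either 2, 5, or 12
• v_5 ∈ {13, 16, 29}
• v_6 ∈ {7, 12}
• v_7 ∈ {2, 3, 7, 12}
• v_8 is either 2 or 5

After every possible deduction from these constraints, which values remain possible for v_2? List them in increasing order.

7, 12

The 8 variables together cover exactly {2, 3, 5, 7, 12, 13, 16, 29} — 8 values for 8 variables — and 3 appears only in v_7's list, so v_7 = 3.
The 7 still-open variables together cover exactly {2, 5, 7, 12, 13, 16, 29} — 7 values for 7 variables — and 29 appears only in v_5's list, so v_5 = 29.
The 6 still-open variables draw from only 6 values {2, 5, 7, 12, 13, 16}, so each is used; only v_3 can be 16, hence v_3 = 16.
Among the 5 still-open variables, 13 fits only v_1 (and all 5 values in {2, 5, 7, 12, 13} must be used), so v_1 = 13.
The 2 variables v_2 and v_6 are confined to {7, 12}, which locks those values in; drop them from v_4.
No further eliminations apply; v_2 can still be any of 7, 12.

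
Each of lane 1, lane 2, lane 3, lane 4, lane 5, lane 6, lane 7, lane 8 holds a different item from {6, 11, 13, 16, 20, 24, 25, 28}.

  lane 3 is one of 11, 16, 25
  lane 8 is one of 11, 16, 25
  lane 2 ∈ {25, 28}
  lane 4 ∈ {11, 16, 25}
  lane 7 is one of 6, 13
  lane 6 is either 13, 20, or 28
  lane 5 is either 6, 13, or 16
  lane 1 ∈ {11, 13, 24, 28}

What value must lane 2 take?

28

Among the 8 variables, 20 fits only lane 6 (and all 8 values in {6, 11, 13, 16, 20, 24, 25, 28} must be used), so lane 6 = 20.
Among the 7 still-open variables, 24 fits only lane 1 (and all 7 values in {6, 11, 13, 16, 24, 25, 28} must be used), so lane 1 = 24.
The 6 still-open variables together cover exactly {6, 11, 13, 16, 25, 28} — 6 values for 6 variables — and 28 appears only in lane 2's list, so lane 2 = 28.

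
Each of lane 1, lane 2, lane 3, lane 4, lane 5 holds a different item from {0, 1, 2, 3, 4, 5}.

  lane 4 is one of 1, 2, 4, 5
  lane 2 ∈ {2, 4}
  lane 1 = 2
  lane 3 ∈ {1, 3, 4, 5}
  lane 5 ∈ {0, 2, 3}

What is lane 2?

4

lane 1 must be 2 (only option left). Remove 2 from lane 2, lane 4, lane 5.
So lane 2 = 4.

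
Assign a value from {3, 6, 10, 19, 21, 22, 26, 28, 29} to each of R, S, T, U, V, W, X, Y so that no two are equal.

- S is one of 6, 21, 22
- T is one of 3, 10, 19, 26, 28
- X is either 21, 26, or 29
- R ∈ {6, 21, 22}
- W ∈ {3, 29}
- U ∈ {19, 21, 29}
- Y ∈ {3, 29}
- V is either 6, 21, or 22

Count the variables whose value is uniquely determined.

W and Y between them cover only {3, 29} — a naked pair. Remove those values from T, U, X.
R, S, V share exactly the 3 values {6, 21, 22}; by pigeonhole those values go to them, so strike 6, 21, 22 from U, X.
U must be 19 (only option left). Eliminate 19 elsewhere: T.
X has just one choice, so X = 26. Eliminate 26 elsewhere: T.
Determined: U=19, X=26. The other variables each still have more than one consistent value. That makes 2.

2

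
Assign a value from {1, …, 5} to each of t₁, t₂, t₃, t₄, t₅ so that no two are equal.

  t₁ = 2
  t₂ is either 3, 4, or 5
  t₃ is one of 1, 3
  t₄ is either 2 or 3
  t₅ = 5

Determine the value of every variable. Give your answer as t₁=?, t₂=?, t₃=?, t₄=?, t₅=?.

t₁=2, t₂=4, t₃=1, t₄=3, t₅=5

t₁'s domain is down to {2}, so t₁ = 2. Eliminate 2 elsewhere: t₄.
t₄ must be 3 (only option left). Strike 3 from t₂, t₃.
t₅ has just one choice, so t₅ = 5. Eliminate 5 elsewhere: t₂.
t₂ must be 4 (only option left).
t₃'s domain is down to {1}, so t₃ = 1.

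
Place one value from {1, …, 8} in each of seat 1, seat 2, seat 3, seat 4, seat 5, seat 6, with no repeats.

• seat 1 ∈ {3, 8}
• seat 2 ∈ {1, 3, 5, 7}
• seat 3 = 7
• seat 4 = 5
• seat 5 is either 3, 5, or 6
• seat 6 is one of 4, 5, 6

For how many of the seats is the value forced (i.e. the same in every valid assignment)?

2

seat 3 has just one choice, so seat 3 = 7. Eliminate 7 elsewhere: seat 2.
That leaves seat 4 = 5. Strike 5 from seat 2, seat 5, seat 6.
Determined: seat 3=7, seat 4=5. The other seats each still have more than one consistent value. That makes 2.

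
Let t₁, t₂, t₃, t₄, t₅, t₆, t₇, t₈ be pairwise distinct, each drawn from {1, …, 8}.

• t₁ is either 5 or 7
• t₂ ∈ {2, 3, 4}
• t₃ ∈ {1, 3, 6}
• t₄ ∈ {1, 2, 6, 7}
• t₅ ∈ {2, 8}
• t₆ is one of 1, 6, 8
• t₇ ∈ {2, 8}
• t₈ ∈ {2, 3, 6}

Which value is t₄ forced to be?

7

The 8 variables draw from only 8 values {1, 2, 3, 4, 5, 6, 7, 8}, so each is used; only t₂ can be 4, hence t₂ = 4.
The 7 still-open variables draw from only 7 values {1, 2, 3, 5, 6, 7, 8}, so each is used; only t₁ can be 5, hence t₁ = 5.
The 6 still-open variables together cover exactly {1, 2, 3, 6, 7, 8} — 6 values for 6 variables — and 7 appears only in t₄'s list, so t₄ = 7.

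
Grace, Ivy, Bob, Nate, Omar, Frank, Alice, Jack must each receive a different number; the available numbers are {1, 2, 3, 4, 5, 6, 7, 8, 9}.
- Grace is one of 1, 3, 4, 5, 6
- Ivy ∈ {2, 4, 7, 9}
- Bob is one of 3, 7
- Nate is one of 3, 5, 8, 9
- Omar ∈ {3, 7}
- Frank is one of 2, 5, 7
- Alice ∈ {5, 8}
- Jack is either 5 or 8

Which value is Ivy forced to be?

4

Bob and Omar between them cover only {3, 7} — a naked pair. Remove those values from Grace, Ivy, Nate, Frank.
Alice and Jack share exactly the 2 values {5, 8}; by pigeonhole those values go to them, so strike 5, 8 from Grace, Nate, Frank.
Nate's domain is down to {9}, so Nate = 9. Remove 9 from Ivy.
Frank's domain is down to {2}, so Frank = 2. So Ivy can't be 2.
So Ivy = 4.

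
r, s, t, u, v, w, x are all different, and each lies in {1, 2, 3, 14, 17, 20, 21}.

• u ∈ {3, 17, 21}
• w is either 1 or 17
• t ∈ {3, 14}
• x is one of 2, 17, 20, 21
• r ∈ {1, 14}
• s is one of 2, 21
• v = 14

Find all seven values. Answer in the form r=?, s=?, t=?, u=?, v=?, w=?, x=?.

r=1, s=2, t=3, u=21, v=14, w=17, x=20

v has just one choice, so v = 14. Strike 14 from r, t.
r has just one choice, so r = 1. Strike 1 from w.
That leaves t = 3. Remove 3 from u.
w's domain is down to {17}, so w = 17. Strike 17 from u, x.
That leaves u = 21. Eliminate 21 elsewhere: s, x.
s must be 2 (only option left). Eliminate 2 elsewhere: x.
x's domain is down to {20}, so x = 20.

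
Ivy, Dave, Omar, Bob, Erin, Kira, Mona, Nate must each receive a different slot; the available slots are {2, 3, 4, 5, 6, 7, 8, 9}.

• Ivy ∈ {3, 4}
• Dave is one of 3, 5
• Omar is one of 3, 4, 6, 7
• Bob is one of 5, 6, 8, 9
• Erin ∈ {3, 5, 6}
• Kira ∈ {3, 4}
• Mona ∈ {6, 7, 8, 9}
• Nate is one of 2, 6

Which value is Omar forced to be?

The 8 variables together cover exactly {2, 3, 4, 5, 6, 7, 8, 9} — 8 values for 8 variables — and 2 appears only in Nate's list, so Nate = 2.
The 2 variables Ivy and Kira are confined to {3, 4}, which locks those values in; drop them from Dave, Omar, Erin.
Dave has just one choice, so Dave = 5. So Bob, Erin can't be 5.
That leaves Erin = 6. Strike 6 from Omar, Bob, Mona.
So Omar = 7.

7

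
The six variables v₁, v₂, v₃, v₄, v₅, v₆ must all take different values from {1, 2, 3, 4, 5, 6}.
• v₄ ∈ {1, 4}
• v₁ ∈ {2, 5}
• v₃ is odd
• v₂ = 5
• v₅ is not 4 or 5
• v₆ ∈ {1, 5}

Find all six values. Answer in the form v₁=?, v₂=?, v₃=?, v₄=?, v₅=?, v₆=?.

v₁=2, v₂=5, v₃=3, v₄=4, v₅=6, v₆=1

v₂'s domain is down to {5}, so v₂ = 5. Strike 5 from v₁, v₃, v₆.
v₆ has just one choice, so v₆ = 1. So v₃, v₄, v₅ can't be 1.
v₁'s domain is down to {2}, so v₁ = 2. Remove 2 from v₅.
That leaves v₃ = 3. Remove 3 from v₅.
v₄'s domain is down to {4}, so v₄ = 4.
v₅ must be 6 (only option left).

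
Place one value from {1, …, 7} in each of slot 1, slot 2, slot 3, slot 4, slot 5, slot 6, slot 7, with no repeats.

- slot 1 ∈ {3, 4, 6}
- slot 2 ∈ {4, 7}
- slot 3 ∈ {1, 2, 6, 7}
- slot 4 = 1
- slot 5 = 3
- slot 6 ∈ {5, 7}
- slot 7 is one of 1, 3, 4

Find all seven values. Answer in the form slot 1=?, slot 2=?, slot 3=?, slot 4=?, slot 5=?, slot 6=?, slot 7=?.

slot 4 has just one choice, so slot 4 = 1. Strike 1 from slot 3, slot 7.
slot 5 must be 3 (only option left). Remove 3 from slot 1, slot 7.
slot 7's domain is down to {4}, so slot 7 = 4. Remove 4 from slot 1, slot 2.
slot 1 has just one choice, so slot 1 = 6. Remove 6 from slot 3.
slot 2's domain is down to {7}, so slot 2 = 7. Eliminate 7 elsewhere: slot 3, slot 6.
slot 3 has just one choice, so slot 3 = 2.
slot 6 must be 5 (only option left).

slot 1=6, slot 2=7, slot 3=2, slot 4=1, slot 5=3, slot 6=5, slot 7=4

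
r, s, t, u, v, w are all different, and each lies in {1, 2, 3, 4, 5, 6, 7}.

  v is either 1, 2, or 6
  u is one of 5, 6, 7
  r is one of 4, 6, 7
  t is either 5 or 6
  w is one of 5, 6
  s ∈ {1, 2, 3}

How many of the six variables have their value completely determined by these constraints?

2

The 2 variables t and w are confined to {5, 6}, which locks those values in; drop them from r, u, v.
u's domain is down to {7}, so u = 7. Remove 7 from r.
r's domain is down to {4}, so r = 4.
Determined: r=4, u=7. The other variables each still have more than one consistent value. That makes 2.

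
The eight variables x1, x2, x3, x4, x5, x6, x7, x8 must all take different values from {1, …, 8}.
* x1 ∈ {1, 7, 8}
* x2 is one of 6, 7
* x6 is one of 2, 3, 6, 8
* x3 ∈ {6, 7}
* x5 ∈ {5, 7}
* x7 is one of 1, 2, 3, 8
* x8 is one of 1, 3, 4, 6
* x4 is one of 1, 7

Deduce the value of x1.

The 8 variables together cover exactly {1, 2, 3, 4, 5, 6, 7, 8} — 8 values for 8 variables — and 4 appears only in x8's list, so x8 = 4.
Among the 7 still-open variables, 5 fits only x5 (and all 7 values in {1, 2, 3, 5, 6, 7, 8} must be used), so x5 = 5.
x2 and x3 share exactly the 2 values {6, 7}; by pigeonhole those values go to them, so strike 6, 7 from x1, x4, x6.
x4's domain is down to {1}, so x4 = 1. Remove 1 from x1, x7.
So x1 = 8.

8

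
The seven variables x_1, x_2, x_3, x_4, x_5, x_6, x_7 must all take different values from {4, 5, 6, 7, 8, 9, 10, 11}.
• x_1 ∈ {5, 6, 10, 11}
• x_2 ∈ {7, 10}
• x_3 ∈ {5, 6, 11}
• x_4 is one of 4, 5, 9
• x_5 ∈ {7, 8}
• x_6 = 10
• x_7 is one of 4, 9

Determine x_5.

x_6 must be 10 (only option left). Strike 10 from x_1, x_2.
x_2's domain is down to {7}, so x_2 = 7. Remove 7 from x_5.
So x_5 = 8.

8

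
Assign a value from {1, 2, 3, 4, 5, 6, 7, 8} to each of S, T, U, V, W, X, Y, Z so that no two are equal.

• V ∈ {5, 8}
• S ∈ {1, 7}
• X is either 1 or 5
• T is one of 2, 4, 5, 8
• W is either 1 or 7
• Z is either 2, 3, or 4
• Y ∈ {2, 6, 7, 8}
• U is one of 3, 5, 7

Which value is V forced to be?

The 8 variables together cover exactly {1, 2, 3, 4, 5, 6, 7, 8} — 8 values for 8 variables — and 6 appears only in Y's list, so Y = 6.
S and W between them cover only {1, 7} — a naked pair. Remove those values from U, X.
X has just one choice, so X = 5. Remove 5 from T, U, V.
So V = 8.

8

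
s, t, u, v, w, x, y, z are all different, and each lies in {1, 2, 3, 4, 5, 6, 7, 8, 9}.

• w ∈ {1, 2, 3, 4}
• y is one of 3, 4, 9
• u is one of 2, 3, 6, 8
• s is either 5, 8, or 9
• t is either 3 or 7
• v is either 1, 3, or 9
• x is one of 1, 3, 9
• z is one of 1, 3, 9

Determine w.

v, x, z between them cover only {1, 3, 9} — a naked triple. Remove those values from s, t, u, w, y.
That leaves t = 7.
That leaves y = 4. Strike 4 from w.
So w = 2.

2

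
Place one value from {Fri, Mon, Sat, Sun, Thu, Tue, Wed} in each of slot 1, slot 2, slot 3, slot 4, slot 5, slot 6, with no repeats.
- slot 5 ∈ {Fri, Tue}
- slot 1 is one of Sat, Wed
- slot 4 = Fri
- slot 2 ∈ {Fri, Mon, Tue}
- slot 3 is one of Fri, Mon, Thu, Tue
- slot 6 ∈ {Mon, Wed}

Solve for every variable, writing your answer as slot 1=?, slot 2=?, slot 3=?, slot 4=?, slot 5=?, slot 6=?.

slot 1=Sat, slot 2=Mon, slot 3=Thu, slot 4=Fri, slot 5=Tue, slot 6=Wed

slot 4's domain is down to {Fri}, so slot 4 = Fri. Eliminate Fri elsewhere: slot 2, slot 3, slot 5.
slot 5 must be Tue (only option left). So slot 2, slot 3 can't be Tue.
slot 2's domain is down to {Mon}, so slot 2 = Mon. Eliminate Mon elsewhere: slot 3, slot 6.
slot 3's domain is down to {Thu}, so slot 3 = Thu.
That leaves slot 6 = Wed. Remove Wed from slot 1.
slot 1 must be Sat (only option left).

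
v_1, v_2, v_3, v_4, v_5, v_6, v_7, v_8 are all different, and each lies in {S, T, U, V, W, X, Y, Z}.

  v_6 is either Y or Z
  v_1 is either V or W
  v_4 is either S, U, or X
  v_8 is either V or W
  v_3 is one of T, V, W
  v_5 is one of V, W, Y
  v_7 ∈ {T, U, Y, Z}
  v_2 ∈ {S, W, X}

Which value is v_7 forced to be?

The 2 variables v_1 and v_8 are confined to {V, W}, which locks those values in; drop them from v_2, v_3, v_5.
v_3 has just one choice, so v_3 = T. Eliminate T elsewhere: v_7.
v_5 must be Y (only option left). So v_6, v_7 can't be Y.
v_6's domain is down to {Z}, so v_6 = Z. Eliminate Z elsewhere: v_7.
So v_7 = U.

U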